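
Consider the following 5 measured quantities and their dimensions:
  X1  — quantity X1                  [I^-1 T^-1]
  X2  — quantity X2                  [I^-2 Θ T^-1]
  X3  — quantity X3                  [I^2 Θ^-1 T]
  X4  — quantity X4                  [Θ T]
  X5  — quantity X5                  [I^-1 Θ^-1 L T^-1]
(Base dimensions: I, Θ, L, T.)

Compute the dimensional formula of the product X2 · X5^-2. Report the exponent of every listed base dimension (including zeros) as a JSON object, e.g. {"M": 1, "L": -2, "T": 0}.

Dimensional matrix (I×Θ×L×T by X1×X2×X3×X4×X5):
  I: [-1 -2  2  0 -1]
  Θ: [ 0  1 -1  1 -1]
  L: [ 0  0  0  0  1]
  T: [-1 -1  1  1 -1]
  [I]: (1)·-2+(-2)·-1 = 0
  [Θ]: (1)·1+(-2)·-1 = 3
  [L]: (1)·0+(-2)·1 = -2
  [T]: (1)·-1+(-2)·-1 = 1
⇒ Θ^3 L^-2 T

{"I": 0, "Θ": 3, "L": -2, "T": 1}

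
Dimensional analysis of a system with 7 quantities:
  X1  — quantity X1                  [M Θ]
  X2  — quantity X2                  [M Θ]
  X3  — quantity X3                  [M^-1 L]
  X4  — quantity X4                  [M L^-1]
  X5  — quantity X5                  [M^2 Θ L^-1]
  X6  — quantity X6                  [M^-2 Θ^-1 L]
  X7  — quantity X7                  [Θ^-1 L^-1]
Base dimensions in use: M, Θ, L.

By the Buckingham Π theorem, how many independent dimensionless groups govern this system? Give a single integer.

Write exponents as rows M,Θ,L / cols X1,X2,X3,X4,X5,X6,X7:
  M: [ 1  1 -1  1  2 -2  0]
  Θ: [ 1  1  0  0  1 -1 -1]
  L: [ 0  0  1 -1 -1  1 -1]
Row reduction gives pivot columns X1,X3; rank = 2
Π count = n − r = 7 − 2 = 5

5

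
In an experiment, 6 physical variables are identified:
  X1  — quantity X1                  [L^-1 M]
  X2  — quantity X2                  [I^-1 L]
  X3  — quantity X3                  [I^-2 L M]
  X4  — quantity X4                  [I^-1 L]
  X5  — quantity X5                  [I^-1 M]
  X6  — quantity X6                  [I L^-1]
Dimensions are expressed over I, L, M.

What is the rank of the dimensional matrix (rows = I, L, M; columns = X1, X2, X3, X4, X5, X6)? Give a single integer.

2

Write exponents as rows I,L,M / cols X1,X2,X3,X4,X5,X6:
  I: [ 0 -1 -2 -1 -1  1]
  L: [-1  1  1  1  0 -1]
  M: [ 1  0  1  0  1  0]
RREF → pivots at {X1,X2} ⇒ r = 2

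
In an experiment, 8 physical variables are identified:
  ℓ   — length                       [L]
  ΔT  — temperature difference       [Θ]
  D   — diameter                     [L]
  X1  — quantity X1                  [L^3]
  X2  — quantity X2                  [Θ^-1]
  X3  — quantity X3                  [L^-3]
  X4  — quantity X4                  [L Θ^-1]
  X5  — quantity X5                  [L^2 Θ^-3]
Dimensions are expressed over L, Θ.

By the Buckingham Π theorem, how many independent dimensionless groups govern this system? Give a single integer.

6

Write exponents as rows L,Θ / cols ℓ,ΔT,D,X1,X2,X3,X4,X5:
  L: [ 1  0  1  3  0 -3  1  2]
  Θ: [ 0  1  0  0 -1  0 -1 -3]
Row reduction gives pivot columns ℓ,ΔT; rank = 2
8 vars − rank 2 = 6 Π groups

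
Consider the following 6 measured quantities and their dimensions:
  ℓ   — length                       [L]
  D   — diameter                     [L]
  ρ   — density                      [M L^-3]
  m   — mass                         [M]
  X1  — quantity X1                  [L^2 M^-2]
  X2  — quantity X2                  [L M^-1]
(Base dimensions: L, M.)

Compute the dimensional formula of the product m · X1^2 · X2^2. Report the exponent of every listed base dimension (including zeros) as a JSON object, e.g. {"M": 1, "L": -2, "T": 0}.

Dimensional matrix (L×M by ℓ×D×ρ×m×X1×X2):
  L: [ 1  1 -3  0  2  1]
  M: [ 0  0  1  1 -2 -1]
  [L]: (1)·0+(2)·2+(2)·1 = 6
  [M]: (1)·1+(2)·-2+(2)·-1 = -5
⇒ L^6 M^-5

{"L": 6, "M": -5}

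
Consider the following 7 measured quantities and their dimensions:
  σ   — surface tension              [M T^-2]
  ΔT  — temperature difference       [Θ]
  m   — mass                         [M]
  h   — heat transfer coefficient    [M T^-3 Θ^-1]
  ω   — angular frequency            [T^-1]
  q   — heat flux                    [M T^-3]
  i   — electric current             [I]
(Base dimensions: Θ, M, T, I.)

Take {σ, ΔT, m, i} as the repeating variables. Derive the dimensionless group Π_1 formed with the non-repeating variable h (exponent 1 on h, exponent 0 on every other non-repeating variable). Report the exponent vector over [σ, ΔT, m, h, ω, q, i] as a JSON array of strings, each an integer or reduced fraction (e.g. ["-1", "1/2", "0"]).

["-3/2", "1", "1/2", "1", "0", "0", "0"]

Dimensional matrix (Θ×M×T×I by σ×ΔT×m×h×ω×q×i):
  Θ: [ 0  1  0 -1  0  0  0]
  M: [ 1  0  1  1  0  1  0]
  T: [-2  0  0 -3 -1 -3  0]
  I: [ 0  0  0  0  0  0  1]
Echelon form has 4 nonzero rows (pivots: σ,ΔT,m,i)
Repeat: σ,ΔT,m,i; free: h,ω,q
RREF:
  r0: [   1    0    0  3/2  1/2  3/2    0]
  r1: [   0    1    0   -1    0    0    0]
  r2: [   0    0    1 -1/2 -1/2 -1/2    0]
  r3: [   0    0    0    0    0    0    1]
Fix exponent of h at 1, ω at 0, q at 0; solve each RREF row for its pivot's exponent:
  r0: exp(σ) + (3/2)·1 = 0 ⇒ exp(σ) = -3/2
  r1: exp(ΔT) + (-1)·1 = 0 ⇒ exp(ΔT) = 1
  r2: exp(m) + (-1/2)·1 = 0 ⇒ exp(m) = 1/2
  r3: exp(i) + (0)·1 = 0 ⇒ exp(i) = 0
Π_1 = σ^(-3/2) · ΔT · m^(1/2) · h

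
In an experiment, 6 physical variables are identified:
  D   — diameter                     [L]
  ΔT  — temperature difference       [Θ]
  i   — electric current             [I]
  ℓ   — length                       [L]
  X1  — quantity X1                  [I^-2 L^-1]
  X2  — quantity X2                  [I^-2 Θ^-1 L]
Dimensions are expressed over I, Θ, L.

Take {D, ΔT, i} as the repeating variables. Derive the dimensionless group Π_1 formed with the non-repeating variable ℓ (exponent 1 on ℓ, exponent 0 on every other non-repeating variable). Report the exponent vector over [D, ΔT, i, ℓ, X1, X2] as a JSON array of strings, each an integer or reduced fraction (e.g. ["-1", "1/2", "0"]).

Write exponents as rows I,Θ,L / cols D,ΔT,i,ℓ,X1,X2:
  I: [ 0  0  1  0 -2 -2]
  Θ: [ 0  1  0  0  0 -1]
  L: [ 1  0  0  1 -1  1]
Echelon form has 3 nonzero rows (pivots: D,ΔT,i)
Pivot set = {D,ΔT,i}, free = {ℓ,X1,X2}
RREF:
  r0: [   1    0    0    1   -1    1]
  r1: [   0    1    0    0    0   -1]
  r2: [   0    0    1    0   -2   -2]
Fix exponent of ℓ at 1, X1 at 0, X2 at 0; solve each RREF row for its pivot's exponent:
  r0: exp(D) + (1)·1 = 0 ⇒ exp(D) = -1
  r1: exp(ΔT) + (0)·1 = 0 ⇒ exp(ΔT) = 0
  r2: exp(i) + (0)·1 = 0 ⇒ exp(i) = 0
Π_1 = D^-1 · ℓ

["-1", "0", "0", "1", "0", "0"]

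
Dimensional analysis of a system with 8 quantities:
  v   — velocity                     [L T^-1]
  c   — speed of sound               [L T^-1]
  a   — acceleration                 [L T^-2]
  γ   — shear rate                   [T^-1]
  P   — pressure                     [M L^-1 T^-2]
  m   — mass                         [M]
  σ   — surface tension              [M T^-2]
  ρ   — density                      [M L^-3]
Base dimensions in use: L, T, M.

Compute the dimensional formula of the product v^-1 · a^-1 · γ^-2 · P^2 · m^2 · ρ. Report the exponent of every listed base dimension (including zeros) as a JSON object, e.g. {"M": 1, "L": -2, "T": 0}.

{"L": -7, "T": 1, "M": 5}

Dimensional matrix (L×T×M by v×c×a×γ×P×m×σ×ρ):
  L: [ 1  1  1  0 -1  0  0 -3]
  T: [-1 -1 -2 -1 -2  0 -2  0]
  M: [ 0  0  0  0  1  1  1  1]
  [L]: (-1)·1+(-1)·1+(-2)·0+(2)·-1+(2)·0+(1)·-3 = -7
  [T]: (-1)·-1+(-1)·-2+(-2)·-1+(2)·-2+(2)·0+(1)·0 = 1
  [M]: (-1)·0+(-1)·0+(-2)·0+(2)·1+(2)·1+(1)·1 = 5
⇒ L^-7 T M^5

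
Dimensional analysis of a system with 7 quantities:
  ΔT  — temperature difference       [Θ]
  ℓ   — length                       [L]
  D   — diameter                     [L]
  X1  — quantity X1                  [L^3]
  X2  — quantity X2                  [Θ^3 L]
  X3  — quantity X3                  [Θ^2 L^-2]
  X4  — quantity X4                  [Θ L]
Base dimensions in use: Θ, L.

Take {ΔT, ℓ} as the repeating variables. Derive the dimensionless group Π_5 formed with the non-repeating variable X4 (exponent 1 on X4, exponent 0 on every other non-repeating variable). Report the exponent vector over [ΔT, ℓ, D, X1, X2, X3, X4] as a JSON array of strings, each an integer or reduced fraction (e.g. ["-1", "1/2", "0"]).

["-1", "-1", "0", "0", "0", "0", "1"]

Dimensional matrix (Θ×L by ΔT×ℓ×D×X1×X2×X3×X4):
  Θ: [ 1  0  0  0  3  2  1]
  L: [ 0  1  1  3  1 -2  1]
Echelon form has 2 nonzero rows (pivots: ΔT,ℓ)
Repeat: ΔT,ℓ; free: D,X1,X2,X3,X4
RREF:
  r0: [   1    0    0    0    3    2    1]
  r1: [   0    1    1    3    1   -2    1]
Fix exponent of X4 at 1, D at 0, X1 at 0, X2 at 0, X3 at 0; solve each RREF row for its pivot's exponent:
  r0: exp(ΔT) + (1)·1 = 0 ⇒ exp(ΔT) = -1
  r1: exp(ℓ) + (1)·1 = 0 ⇒ exp(ℓ) = -1
Π_5 = ΔT^-1 · ℓ^-1 · X4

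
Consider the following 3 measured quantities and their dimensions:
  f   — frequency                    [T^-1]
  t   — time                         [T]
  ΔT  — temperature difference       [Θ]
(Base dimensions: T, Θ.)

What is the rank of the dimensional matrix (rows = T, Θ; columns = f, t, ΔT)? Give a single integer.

2

Dimensional matrix (T×Θ by f×t×ΔT):
  T: [-1  1  0]
  Θ: [ 0  0  1]
Row reduction gives pivot columns f,ΔT; rank = 2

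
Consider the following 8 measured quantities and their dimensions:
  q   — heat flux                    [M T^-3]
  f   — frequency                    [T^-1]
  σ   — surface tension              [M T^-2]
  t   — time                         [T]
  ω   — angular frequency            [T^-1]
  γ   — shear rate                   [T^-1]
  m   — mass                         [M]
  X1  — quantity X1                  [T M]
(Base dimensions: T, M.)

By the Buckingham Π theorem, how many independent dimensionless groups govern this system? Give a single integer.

6

Exponent matrix [T,M] × [q,f,σ,t,ω,γ,m,X1]:
  T: [-3 -1 -2  1 -1 -1  0  1]
  M: [ 1  0  1  0  0  0  1  1]
RREF → pivots at {q,f} ⇒ r = 2
Π count = n − r = 8 − 2 = 6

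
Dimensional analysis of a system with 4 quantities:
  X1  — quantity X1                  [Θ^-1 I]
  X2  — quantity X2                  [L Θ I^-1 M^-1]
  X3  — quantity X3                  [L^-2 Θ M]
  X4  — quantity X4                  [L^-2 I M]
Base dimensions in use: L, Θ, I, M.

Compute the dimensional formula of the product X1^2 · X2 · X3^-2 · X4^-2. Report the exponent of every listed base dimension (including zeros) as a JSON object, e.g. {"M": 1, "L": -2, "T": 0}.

Exponent matrix [L,Θ,I,M] × [X1,X2,X3,X4]:
  L: [ 0  1 -2 -2]
  Θ: [-1  1  1  0]
  I: [ 1 -1  0  1]
  M: [ 0 -1  1  1]
  [L]: (2)·0+(1)·1+(-2)·-2+(-2)·-2 = 9
  [Θ]: (2)·-1+(1)·1+(-2)·1+(-2)·0 = -3
  [I]: (2)·1+(1)·-1+(-2)·0+(-2)·1 = -1
  [M]: (2)·0+(1)·-1+(-2)·1+(-2)·1 = -5
⇒ L^9 Θ^-3 I^-1 M^-5

{"L": 9, "Θ": -3, "I": -1, "M": -5}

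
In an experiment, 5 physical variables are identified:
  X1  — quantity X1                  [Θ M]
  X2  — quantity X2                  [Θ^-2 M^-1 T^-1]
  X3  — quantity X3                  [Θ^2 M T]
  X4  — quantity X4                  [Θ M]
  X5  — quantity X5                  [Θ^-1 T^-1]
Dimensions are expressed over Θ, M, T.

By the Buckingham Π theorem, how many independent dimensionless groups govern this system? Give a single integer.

3

Exponent matrix [Θ,M,T] × [X1,X2,X3,X4,X5]:
  Θ: [ 1 -2  2  1 -1]
  M: [ 1 -1  1  1  0]
  T: [ 0 -1  1  0 -1]
Echelon form has 2 nonzero rows (pivots: X1,X2)
5 vars − rank 2 = 3 Π groups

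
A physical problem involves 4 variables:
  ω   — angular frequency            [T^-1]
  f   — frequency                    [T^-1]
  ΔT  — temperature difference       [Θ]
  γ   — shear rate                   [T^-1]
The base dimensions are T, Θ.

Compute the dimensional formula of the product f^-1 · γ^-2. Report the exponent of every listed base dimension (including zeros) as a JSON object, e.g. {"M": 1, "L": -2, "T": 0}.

{"T": 3, "Θ": 0}

Write exponents as rows T,Θ / cols ω,f,ΔT,γ:
  T: [-1 -1  0 -1]
  Θ: [ 0  0  1  0]
  [T]: (-1)·-1+(-2)·-1 = 3
  [Θ]: (-1)·0+(-2)·0 = 0
⇒ T^3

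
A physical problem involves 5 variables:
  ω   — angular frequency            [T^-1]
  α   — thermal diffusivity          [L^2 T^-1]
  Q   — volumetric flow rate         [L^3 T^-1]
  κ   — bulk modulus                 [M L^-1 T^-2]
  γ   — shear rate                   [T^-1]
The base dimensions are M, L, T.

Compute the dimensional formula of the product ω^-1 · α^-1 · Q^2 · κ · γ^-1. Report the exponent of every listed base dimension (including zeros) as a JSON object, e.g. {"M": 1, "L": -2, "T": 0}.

Exponent matrix [M,L,T] × [ω,α,Q,κ,γ]:
  M: [ 0  0  0  1  0]
  L: [ 0  2  3 -1  0]
  T: [-1 -1 -1 -2 -1]
  [M]: (-1)·0+(-1)·0+(2)·0+(1)·1+(-1)·0 = 1
  [L]: (-1)·0+(-1)·2+(2)·3+(1)·-1+(-1)·0 = 3
  [T]: (-1)·-1+(-1)·-1+(2)·-1+(1)·-2+(-1)·-1 = -1
⇒ M L^3 T^-1

{"M": 1, "L": 3, "T": -1}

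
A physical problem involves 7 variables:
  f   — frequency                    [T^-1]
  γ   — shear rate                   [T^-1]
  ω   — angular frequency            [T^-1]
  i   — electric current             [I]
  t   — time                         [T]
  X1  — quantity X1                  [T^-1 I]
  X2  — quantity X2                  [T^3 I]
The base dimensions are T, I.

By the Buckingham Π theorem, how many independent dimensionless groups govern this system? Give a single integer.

Exponent matrix [T,I] × [f,γ,ω,i,t,X1,X2]:
  T: [-1 -1 -1  0  1 -1  3]
  I: [ 0  0  0  1  0  1  1]
RREF → pivots at {f,i} ⇒ r = 2
Π count = n − r = 7 − 2 = 5

5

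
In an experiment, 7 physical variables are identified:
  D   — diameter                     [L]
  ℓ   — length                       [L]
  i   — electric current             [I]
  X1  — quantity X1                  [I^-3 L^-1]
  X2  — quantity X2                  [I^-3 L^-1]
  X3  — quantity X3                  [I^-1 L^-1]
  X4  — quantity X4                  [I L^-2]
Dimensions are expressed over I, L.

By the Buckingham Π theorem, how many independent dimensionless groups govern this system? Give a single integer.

Dimensional matrix (I×L by D×ℓ×i×X1×X2×X3×X4):
  I: [ 0  0  1 -3 -3 -1  1]
  L: [ 1  1  0 -1 -1 -1 -2]
Row reduction gives pivot columns D,i; rank = 2
7 vars − rank 2 = 5 Π groups

5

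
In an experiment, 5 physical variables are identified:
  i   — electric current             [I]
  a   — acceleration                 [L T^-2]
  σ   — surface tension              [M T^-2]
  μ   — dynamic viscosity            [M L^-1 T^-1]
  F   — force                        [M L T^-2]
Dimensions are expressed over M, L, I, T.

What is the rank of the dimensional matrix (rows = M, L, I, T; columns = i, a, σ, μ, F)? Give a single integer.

Write exponents as rows M,L,I,T / cols i,a,σ,μ,F:
  M: [ 0  0  1  1  1]
  L: [ 0  1  0 -1  1]
  I: [ 1  0  0  0  0]
  T: [ 0 -2 -2 -1 -2]
Row reduction gives pivot columns i,a,σ,μ; rank = 4

4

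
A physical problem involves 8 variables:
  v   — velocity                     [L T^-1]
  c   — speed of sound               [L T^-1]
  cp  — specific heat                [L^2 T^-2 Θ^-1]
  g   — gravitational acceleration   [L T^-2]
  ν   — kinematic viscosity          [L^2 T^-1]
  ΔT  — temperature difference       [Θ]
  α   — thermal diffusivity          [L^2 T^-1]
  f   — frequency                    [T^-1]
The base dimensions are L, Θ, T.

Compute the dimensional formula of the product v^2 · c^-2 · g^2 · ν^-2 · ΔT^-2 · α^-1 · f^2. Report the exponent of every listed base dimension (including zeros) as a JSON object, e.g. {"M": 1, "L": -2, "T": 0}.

Exponent matrix [L,Θ,T] × [v,c,cp,g,ν,ΔT,α,f]:
  L: [ 1  1  2  1  2  0  2  0]
  Θ: [ 0  0 -1  0  0  1  0  0]
  T: [-1 -1 -2 -2 -1  0 -1 -1]
  [L]: (2)·1+(-2)·1+(2)·1+(-2)·2+(-2)·0+(-1)·2+(2)·0 = -4
  [Θ]: (2)·0+(-2)·0+(2)·0+(-2)·0+(-2)·1+(-1)·0+(2)·0 = -2
  [T]: (2)·-1+(-2)·-1+(2)·-2+(-2)·-1+(-2)·0+(-1)·-1+(2)·-1 = -3
⇒ L^-4 Θ^-2 T^-3

{"L": -4, "Θ": -2, "T": -3}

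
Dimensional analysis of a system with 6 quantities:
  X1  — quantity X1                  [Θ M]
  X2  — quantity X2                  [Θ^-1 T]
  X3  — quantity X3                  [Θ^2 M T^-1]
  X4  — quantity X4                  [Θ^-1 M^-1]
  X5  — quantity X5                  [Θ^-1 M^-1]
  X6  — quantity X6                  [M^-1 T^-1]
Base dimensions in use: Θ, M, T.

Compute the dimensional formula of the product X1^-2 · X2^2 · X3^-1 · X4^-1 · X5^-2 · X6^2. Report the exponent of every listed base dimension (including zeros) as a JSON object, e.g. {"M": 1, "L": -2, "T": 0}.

{"Θ": -3, "M": -2, "T": 1}

Dimensional matrix (Θ×M×T by X1×X2×X3×X4×X5×X6):
  Θ: [ 1 -1  2 -1 -1  0]
  M: [ 1  0  1 -1 -1 -1]
  T: [ 0  1 -1  0  0 -1]
  [Θ]: (-2)·1+(2)·-1+(-1)·2+(-1)·-1+(-2)·-1+(2)·0 = -3
  [M]: (-2)·1+(2)·0+(-1)·1+(-1)·-1+(-2)·-1+(2)·-1 = -2
  [T]: (-2)·0+(2)·1+(-1)·-1+(-1)·0+(-2)·0+(2)·-1 = 1
⇒ Θ^-3 M^-2 T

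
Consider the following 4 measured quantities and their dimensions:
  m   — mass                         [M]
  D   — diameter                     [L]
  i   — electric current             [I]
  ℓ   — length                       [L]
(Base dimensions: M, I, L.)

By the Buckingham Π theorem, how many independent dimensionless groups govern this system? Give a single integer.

Write exponents as rows M,I,L / cols m,D,i,ℓ:
  M: [ 1  0  0  0]
  I: [ 0  0  1  0]
  L: [ 0  1  0  1]
Echelon form has 3 nonzero rows (pivots: m,D,i)
n=4, r=3 ⇒ 1 dimensionless group

1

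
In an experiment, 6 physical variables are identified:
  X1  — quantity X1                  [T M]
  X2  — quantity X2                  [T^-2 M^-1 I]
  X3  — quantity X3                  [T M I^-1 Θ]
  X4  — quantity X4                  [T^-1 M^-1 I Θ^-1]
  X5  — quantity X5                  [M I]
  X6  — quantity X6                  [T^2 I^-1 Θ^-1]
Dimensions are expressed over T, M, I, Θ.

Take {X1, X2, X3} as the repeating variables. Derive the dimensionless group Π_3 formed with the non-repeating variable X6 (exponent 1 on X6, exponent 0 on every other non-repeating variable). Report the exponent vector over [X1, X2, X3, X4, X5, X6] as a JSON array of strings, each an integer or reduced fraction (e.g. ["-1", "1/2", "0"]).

Exponent matrix [T,M,I,Θ] × [X1,X2,X3,X4,X5,X6]:
  T: [ 1 -2  1 -1  0  2]
  M: [ 1 -1  1 -1  1  0]
  I: [ 0  1 -1  1  1 -1]
  Θ: [ 0  0  1 -1  0 -1]
RREF → pivots at {X1,X2,X3} ⇒ r = 3
Pivot set = {X1,X2,X3}, free = {X4,X5,X6}
RREF:
  r0: [   1    0    0    0    2   -1]
  r1: [   0    1    0    0    1   -2]
  r2: [   0    0    1   -1    0   -1]
  r3: [   0    0    0    0    0    0]
Fix exponent of X6 at 1, X4 at 0, X5 at 0; solve each RREF row for its pivot's exponent:
  r0: exp(X1) + (-1)·1 = 0 ⇒ exp(X1) = 1
  r1: exp(X2) + (-2)·1 = 0 ⇒ exp(X2) = 2
  r2: exp(X3) + (-1)·1 = 0 ⇒ exp(X3) = 1
Π_3 = X1 · X2^2 · X3 · X6

["1", "2", "1", "0", "0", "1"]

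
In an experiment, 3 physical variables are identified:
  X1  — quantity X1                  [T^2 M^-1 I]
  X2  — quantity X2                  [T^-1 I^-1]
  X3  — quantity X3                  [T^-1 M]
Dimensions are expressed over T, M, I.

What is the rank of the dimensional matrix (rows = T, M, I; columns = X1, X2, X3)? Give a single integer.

Write exponents as rows T,M,I / cols X1,X2,X3:
  T: [ 2 -1 -1]
  M: [-1  0  1]
  I: [ 1 -1  0]
Row reduction gives pivot columns X1,X2; rank = 2

2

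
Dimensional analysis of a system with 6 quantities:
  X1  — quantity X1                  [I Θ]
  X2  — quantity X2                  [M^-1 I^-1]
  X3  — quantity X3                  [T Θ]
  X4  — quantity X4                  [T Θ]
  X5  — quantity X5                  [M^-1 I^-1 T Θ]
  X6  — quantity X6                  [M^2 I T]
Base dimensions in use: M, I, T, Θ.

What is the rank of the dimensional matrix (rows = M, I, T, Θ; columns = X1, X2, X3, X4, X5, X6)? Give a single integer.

Exponent matrix [M,I,T,Θ] × [X1,X2,X3,X4,X5,X6]:
  M: [ 0 -1  0  0 -1  2]
  I: [ 1 -1  0  0 -1  1]
  T: [ 0  0  1  1  1  1]
  Θ: [ 1  0  1  1  1  0]
RREF → pivots at {X1,X2,X3} ⇒ r = 3

3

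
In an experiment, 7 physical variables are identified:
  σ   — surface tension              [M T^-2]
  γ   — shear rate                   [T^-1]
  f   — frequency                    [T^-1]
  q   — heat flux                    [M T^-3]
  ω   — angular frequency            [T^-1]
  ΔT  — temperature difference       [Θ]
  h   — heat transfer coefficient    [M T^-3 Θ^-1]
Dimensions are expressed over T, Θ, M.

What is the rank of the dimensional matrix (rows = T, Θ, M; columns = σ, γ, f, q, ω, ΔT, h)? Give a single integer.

3

Write exponents as rows T,Θ,M / cols σ,γ,f,q,ω,ΔT,h:
  T: [-2 -1 -1 -3 -1  0 -3]
  Θ: [ 0  0  0  0  0  1 -1]
  M: [ 1  0  0  1  0  0  1]
Row reduction gives pivot columns σ,γ,ΔT; rank = 3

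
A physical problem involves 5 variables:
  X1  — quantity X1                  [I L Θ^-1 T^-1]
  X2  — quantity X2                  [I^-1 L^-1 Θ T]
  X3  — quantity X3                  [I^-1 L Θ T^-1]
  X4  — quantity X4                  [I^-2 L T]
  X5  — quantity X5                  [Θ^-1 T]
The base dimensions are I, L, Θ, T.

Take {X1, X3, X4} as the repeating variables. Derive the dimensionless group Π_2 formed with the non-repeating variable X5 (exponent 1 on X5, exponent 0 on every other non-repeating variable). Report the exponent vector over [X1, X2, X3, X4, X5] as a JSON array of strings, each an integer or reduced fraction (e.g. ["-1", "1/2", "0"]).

Dimensional matrix (I×L×Θ×T by X1×X2×X3×X4×X5):
  I: [ 1 -1 -1 -2  0]
  L: [ 1 -1  1  1  0]
  Θ: [-1  1  1  0 -1]
  T: [-1  1 -1  1  1]
Row reduction gives pivot columns X1,X3,X4; rank = 3
Pivot set = {X1,X3,X4}, free = {X2,X5}
RREF:
  r0: [   1   -1    0    0  1/4]
  r1: [   0    0    1    0 -3/4]
  r2: [   0    0    0    1  1/2]
  r3: [   0    0    0    0    0]
Fix exponent of X5 at 1, X2 at 0; solve each RREF row for its pivot's exponent:
  r0: exp(X1) + (1/4)·1 = 0 ⇒ exp(X1) = -1/4
  r1: exp(X3) + (-3/4)·1 = 0 ⇒ exp(X3) = 3/4
  r2: exp(X4) + (1/2)·1 = 0 ⇒ exp(X4) = -1/2
Π_2 = X1^(-1/4) · X3^(3/4) · X4^(-1/2) · X5

["-1/4", "0", "3/4", "-1/2", "1"]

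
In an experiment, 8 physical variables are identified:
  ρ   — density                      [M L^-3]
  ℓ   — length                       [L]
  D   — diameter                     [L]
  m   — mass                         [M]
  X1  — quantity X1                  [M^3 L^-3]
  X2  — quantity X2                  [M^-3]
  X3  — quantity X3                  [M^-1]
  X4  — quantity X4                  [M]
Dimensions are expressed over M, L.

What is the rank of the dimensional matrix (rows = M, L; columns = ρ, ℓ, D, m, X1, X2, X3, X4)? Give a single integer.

Dimensional matrix (M×L by ρ×ℓ×D×m×X1×X2×X3×X4):
  M: [ 1  0  0  1  3 -3 -1  1]
  L: [-3  1  1  0 -3  0  0  0]
RREF → pivots at {ρ,ℓ} ⇒ r = 2

2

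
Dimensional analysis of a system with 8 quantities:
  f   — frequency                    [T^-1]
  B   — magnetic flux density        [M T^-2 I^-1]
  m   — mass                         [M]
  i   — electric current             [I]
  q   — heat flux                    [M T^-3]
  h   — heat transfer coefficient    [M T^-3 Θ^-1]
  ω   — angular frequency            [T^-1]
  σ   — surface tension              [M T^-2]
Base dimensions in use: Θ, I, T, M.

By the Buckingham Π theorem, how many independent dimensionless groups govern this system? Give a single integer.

Dimensional matrix (Θ×I×T×M by f×B×m×i×q×h×ω×σ):
  Θ: [ 0  0  0  0  0 -1  0  0]
  I: [ 0 -1  0  1  0  0  0  0]
  T: [-1 -2  0  0 -3 -3 -1 -2]
  M: [ 0  1  1  0  1  1  0  1]
Row reduction gives pivot columns f,B,m,h; rank = 4
Π count = n − r = 8 − 4 = 4

4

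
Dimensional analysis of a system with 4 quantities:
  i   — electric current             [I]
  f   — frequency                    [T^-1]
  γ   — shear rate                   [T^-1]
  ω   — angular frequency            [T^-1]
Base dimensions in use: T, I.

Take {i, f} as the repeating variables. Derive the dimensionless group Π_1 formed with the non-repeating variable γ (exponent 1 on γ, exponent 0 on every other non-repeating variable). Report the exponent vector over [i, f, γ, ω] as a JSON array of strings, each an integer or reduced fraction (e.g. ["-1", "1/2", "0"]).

Write exponents as rows T,I / cols i,f,γ,ω:
  T: [ 0 -1 -1 -1]
  I: [ 1  0  0  0]
RREF → pivots at {i,f} ⇒ r = 2
Repeat: i,f; free: γ,ω
RREF:
  r0: [   1    0    0    0]
  r1: [   0    1    1    1]
Fix exponent of γ at 1, ω at 0; solve each RREF row for its pivot's exponent:
  r0: exp(i) + (0)·1 = 0 ⇒ exp(i) = 0
  r1: exp(f) + (1)·1 = 0 ⇒ exp(f) = -1
Π_1 = f^-1 · γ

["0", "-1", "1", "0"]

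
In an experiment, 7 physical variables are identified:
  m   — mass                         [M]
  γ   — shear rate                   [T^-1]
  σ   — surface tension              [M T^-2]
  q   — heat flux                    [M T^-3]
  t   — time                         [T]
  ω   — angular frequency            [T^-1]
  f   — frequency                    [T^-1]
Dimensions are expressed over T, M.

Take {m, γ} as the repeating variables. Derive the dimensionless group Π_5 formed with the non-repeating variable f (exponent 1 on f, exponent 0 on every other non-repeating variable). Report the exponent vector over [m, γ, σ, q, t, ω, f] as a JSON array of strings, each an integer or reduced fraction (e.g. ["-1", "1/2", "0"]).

Exponent matrix [T,M] × [m,γ,σ,q,t,ω,f]:
  T: [ 0 -1 -2 -3  1 -1 -1]
  M: [ 1  0  1  1  0  0  0]
Row reduction gives pivot columns m,γ; rank = 2
Pivot set = {m,γ}, free = {σ,q,t,ω,f}
RREF:
  r0: [   1    0    1    1    0    0    0]
  r1: [   0    1    2    3   -1    1    1]
Fix exponent of f at 1, σ at 0, q at 0, t at 0, ω at 0; solve each RREF row for its pivot's exponent:
  r0: exp(m) + (0)·1 = 0 ⇒ exp(m) = 0
  r1: exp(γ) + (1)·1 = 0 ⇒ exp(γ) = -1
Π_5 = γ^-1 · f

["0", "-1", "0", "0", "0", "0", "1"]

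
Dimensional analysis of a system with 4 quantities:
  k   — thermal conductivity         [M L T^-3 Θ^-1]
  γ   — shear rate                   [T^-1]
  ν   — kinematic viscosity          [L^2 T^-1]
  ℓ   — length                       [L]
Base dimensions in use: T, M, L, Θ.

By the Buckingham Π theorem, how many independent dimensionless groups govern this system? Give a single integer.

Write exponents as rows T,M,L,Θ / cols k,γ,ν,ℓ:
  T: [-3 -1 -1  0]
  M: [ 1  0  0  0]
  L: [ 1  0  2  1]
  Θ: [-1  0  0  0]
RREF → pivots at {k,γ,ν} ⇒ r = 3
Π count = n − r = 4 − 3 = 1

1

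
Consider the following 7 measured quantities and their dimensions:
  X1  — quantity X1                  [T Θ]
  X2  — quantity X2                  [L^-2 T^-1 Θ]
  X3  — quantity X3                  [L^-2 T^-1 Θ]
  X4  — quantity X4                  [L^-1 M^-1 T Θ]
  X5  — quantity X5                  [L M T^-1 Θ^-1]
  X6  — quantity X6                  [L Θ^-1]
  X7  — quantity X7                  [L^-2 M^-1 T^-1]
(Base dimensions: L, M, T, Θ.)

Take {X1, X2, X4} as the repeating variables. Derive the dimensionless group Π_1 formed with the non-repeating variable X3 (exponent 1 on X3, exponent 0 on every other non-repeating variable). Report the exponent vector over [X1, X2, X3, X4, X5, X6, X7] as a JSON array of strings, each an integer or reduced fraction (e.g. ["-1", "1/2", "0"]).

Exponent matrix [L,M,T,Θ] × [X1,X2,X3,X4,X5,X6,X7]:
  L: [ 0 -2 -2 -1  1  1 -2]
  M: [ 0  0  0 -1  1  0 -1]
  T: [ 1 -1 -1  1 -1  0 -1]
  Θ: [ 1  1  1  1 -1 -1  0]
RREF → pivots at {X1,X2,X4} ⇒ r = 3
Pivot set = {X1,X2,X4}, free = {X3,X5,X6,X7}
RREF:
  r0: [   1    0    0    0    0 -1/2 -3/2]
  r1: [   0    1    1    0    0 -1/2  1/2]
  r2: [   0    0    0    1   -1    0    1]
  r3: [   0    0    0    0    0    0    0]
Fix exponent of X3 at 1, X5 at 0, X6 at 0, X7 at 0; solve each RREF row for its pivot's exponent:
  r0: exp(X1) + (0)·1 = 0 ⇒ exp(X1) = 0
  r1: exp(X2) + (1)·1 = 0 ⇒ exp(X2) = -1
  r2: exp(X4) + (0)·1 = 0 ⇒ exp(X4) = 0
Π_1 = X2^-1 · X3

["0", "-1", "1", "0", "0", "0", "0"]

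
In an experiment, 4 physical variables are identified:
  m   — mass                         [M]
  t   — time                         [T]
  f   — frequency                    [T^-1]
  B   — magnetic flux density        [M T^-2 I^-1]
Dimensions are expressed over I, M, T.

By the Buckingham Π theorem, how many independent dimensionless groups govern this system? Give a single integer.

1

Write exponents as rows I,M,T / cols m,t,f,B:
  I: [ 0  0  0 -1]
  M: [ 1  0  0  1]
  T: [ 0  1 -1 -2]
Echelon form has 3 nonzero rows (pivots: m,t,B)
n=4, r=3 ⇒ 1 dimensionless group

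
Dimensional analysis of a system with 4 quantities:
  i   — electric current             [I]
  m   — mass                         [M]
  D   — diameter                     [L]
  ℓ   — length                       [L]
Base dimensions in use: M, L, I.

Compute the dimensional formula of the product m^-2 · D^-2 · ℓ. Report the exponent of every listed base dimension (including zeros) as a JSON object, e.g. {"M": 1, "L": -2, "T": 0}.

Dimensional matrix (M×L×I by i×m×D×ℓ):
  M: [ 0  1  0  0]
  L: [ 0  0  1  1]
  I: [ 1  0  0  0]
  [M]: (-2)·1+(-2)·0+(1)·0 = -2
  [L]: (-2)·0+(-2)·1+(1)·1 = -1
  [I]: (-2)·0+(-2)·0+(1)·0 = 0
⇒ M^-2 L^-1

{"M": -2, "L": -1, "I": 0}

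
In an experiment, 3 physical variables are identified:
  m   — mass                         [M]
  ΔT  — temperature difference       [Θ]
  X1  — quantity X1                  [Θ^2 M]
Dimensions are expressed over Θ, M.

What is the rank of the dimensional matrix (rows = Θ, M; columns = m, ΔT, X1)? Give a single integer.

Exponent matrix [Θ,M] × [m,ΔT,X1]:
  Θ: [ 0  1  2]
  M: [ 1  0  1]
RREF → pivots at {m,ΔT} ⇒ r = 2

2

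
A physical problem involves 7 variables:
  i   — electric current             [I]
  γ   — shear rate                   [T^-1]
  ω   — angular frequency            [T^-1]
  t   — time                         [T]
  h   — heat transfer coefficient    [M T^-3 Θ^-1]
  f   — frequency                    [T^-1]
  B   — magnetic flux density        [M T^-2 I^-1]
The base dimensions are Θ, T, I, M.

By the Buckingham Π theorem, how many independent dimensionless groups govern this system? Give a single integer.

Dimensional matrix (Θ×T×I×M by i×γ×ω×t×h×f×B):
  Θ: [ 0  0  0  0 -1  0  0]
  T: [ 0 -1 -1  1 -3 -1 -2]
  I: [ 1  0  0  0  0  0 -1]
  M: [ 0  0  0  0  1  0  1]
Echelon form has 4 nonzero rows (pivots: i,γ,h,B)
7 vars − rank 4 = 3 Π groups

3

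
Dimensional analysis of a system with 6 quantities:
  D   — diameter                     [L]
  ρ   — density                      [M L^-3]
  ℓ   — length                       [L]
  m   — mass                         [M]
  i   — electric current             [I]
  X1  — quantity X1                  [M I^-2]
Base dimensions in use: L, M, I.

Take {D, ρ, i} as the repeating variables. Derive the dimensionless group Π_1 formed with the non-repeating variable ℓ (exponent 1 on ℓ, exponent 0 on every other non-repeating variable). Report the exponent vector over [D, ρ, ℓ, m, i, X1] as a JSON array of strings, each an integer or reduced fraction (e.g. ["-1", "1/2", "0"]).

Dimensional matrix (L×M×I by D×ρ×ℓ×m×i×X1):
  L: [ 1 -3  1  0  0  0]
  M: [ 0  1  0  1  0  1]
  I: [ 0  0  0  0  1 -2]
RREF → pivots at {D,ρ,i} ⇒ r = 3
Pivot set = {D,ρ,i}, free = {ℓ,m,X1}
RREF:
  r0: [   1    0    1    3    0    3]
  r1: [   0    1    0    1    0    1]
  r2: [   0    0    0    0    1   -2]
Fix exponent of ℓ at 1, m at 0, X1 at 0; solve each RREF row for its pivot's exponent:
  r0: exp(D) + (1)·1 = 0 ⇒ exp(D) = -1
  r1: exp(ρ) + (0)·1 = 0 ⇒ exp(ρ) = 0
  r2: exp(i) + (0)·1 = 0 ⇒ exp(i) = 0
Π_1 = D^-1 · ℓ

["-1", "0", "1", "0", "0", "0"]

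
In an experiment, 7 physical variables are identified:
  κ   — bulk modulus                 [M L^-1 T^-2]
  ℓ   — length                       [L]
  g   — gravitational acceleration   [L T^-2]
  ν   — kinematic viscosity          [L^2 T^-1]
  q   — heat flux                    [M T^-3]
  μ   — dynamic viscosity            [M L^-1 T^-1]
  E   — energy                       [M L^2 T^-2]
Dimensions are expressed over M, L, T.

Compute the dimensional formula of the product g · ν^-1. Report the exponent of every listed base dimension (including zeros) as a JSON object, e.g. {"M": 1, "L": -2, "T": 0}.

Dimensional matrix (M×L×T by κ×ℓ×g×ν×q×μ×E):
  M: [ 1  0  0  0  1  1  1]
  L: [-1  1  1  2  0 -1  2]
  T: [-2  0 -2 -1 -3 -1 -2]
  [M]: (1)·0+(-1)·0 = 0
  [L]: (1)·1+(-1)·2 = -1
  [T]: (1)·-2+(-1)·-1 = -1
⇒ L^-1 T^-1

{"M": 0, "L": -1, "T": -1}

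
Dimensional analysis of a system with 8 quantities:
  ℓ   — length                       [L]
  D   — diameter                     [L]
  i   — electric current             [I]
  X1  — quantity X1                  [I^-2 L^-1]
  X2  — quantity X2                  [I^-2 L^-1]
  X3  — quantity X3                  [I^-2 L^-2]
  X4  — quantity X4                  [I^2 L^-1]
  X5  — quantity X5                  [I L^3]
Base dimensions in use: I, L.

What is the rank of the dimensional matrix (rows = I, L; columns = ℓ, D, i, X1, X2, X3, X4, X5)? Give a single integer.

2

Dimensional matrix (I×L by ℓ×D×i×X1×X2×X3×X4×X5):
  I: [ 0  0  1 -2 -2 -2  2  1]
  L: [ 1  1  0 -1 -1 -2 -1  3]
RREF → pivots at {ℓ,i} ⇒ r = 2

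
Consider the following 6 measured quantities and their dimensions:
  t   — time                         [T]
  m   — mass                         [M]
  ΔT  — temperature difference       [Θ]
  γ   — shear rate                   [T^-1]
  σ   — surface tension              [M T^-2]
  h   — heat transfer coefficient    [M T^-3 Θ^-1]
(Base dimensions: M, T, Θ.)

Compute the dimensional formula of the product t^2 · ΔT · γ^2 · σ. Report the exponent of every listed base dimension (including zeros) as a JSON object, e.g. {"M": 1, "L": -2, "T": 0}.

Write exponents as rows M,T,Θ / cols t,m,ΔT,γ,σ,h:
  M: [ 0  1  0  0  1  1]
  T: [ 1  0  0 -1 -2 -3]
  Θ: [ 0  0  1  0  0 -1]
  [M]: (2)·0+(1)·0+(2)·0+(1)·1 = 1
  [T]: (2)·1+(1)·0+(2)·-1+(1)·-2 = -2
  [Θ]: (2)·0+(1)·1+(2)·0+(1)·0 = 1
⇒ M T^-2 Θ

{"M": 1, "T": -2, "Θ": 1}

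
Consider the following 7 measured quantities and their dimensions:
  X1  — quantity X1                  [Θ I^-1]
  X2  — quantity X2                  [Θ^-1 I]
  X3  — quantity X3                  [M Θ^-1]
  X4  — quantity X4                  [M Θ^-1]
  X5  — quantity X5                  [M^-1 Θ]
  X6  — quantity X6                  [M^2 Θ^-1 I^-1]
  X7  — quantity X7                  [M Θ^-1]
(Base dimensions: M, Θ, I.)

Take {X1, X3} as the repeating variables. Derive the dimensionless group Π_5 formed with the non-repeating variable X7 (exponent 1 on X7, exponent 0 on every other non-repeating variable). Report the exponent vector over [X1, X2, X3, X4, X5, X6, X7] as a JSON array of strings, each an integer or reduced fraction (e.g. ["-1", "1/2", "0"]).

["0", "0", "-1", "0", "0", "0", "1"]

Exponent matrix [M,Θ,I] × [X1,X2,X3,X4,X5,X6,X7]:
  M: [ 0  0  1  1 -1  2  1]
  Θ: [ 1 -1 -1 -1  1 -1 -1]
  I: [-1  1  0  0  0 -1  0]
Echelon form has 2 nonzero rows (pivots: X1,X3)
Repeat: X1,X3; free: X2,X4,X5,X6,X7
RREF:
  r0: [   1   -1    0    0    0    1    0]
  r1: [   0    0    1    1   -1    2    1]
  r2: [   0    0    0    0    0    0    0]
Fix exponent of X7 at 1, X2 at 0, X4 at 0, X5 at 0, X6 at 0; solve each RREF row for its pivot's exponent:
  r0: exp(X1) + (0)·1 = 0 ⇒ exp(X1) = 0
  r1: exp(X3) + (1)·1 = 0 ⇒ exp(X3) = -1
Π_5 = X3^-1 · X7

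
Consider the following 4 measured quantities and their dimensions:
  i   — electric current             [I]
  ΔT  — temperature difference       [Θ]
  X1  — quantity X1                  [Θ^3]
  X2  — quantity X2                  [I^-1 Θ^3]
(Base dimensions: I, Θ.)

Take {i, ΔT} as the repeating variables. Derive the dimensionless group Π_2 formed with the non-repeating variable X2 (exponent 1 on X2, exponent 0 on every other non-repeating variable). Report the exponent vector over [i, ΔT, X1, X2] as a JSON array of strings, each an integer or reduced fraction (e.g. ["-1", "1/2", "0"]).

Dimensional matrix (I×Θ by i×ΔT×X1×X2):
  I: [ 1  0  0 -1]
  Θ: [ 0  1  3  3]
RREF → pivots at {i,ΔT} ⇒ r = 2
Repeat: i,ΔT; free: X1,X2
RREF:
  r0: [   1    0    0   -1]
  r1: [   0    1    3    3]
Fix exponent of X2 at 1, X1 at 0; solve each RREF row for its pivot's exponent:
  r0: exp(i) + (-1)·1 = 0 ⇒ exp(i) = 1
  r1: exp(ΔT) + (3)·1 = 0 ⇒ exp(ΔT) = -3
Π_2 = i · ΔT^-3 · X2

["1", "-3", "0", "1"]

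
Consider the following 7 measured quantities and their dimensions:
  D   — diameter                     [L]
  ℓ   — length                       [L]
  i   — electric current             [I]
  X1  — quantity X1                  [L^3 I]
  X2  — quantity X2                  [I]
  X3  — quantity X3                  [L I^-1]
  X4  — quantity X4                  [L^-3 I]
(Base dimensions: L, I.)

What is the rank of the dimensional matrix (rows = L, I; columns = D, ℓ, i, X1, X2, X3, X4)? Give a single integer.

2

Exponent matrix [L,I] × [D,ℓ,i,X1,X2,X3,X4]:
  L: [ 1  1  0  3  0  1 -3]
  I: [ 0  0  1  1  1 -1  1]
Echelon form has 2 nonzero rows (pivots: D,i)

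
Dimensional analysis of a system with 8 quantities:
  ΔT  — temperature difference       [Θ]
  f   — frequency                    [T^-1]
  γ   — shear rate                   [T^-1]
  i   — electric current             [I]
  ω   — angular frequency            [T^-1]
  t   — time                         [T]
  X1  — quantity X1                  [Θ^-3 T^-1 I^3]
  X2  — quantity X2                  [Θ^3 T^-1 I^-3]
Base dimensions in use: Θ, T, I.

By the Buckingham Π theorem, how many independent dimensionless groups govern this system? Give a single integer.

5

Dimensional matrix (Θ×T×I by ΔT×f×γ×i×ω×t×X1×X2):
  Θ: [ 1  0  0  0  0  0 -3  3]
  T: [ 0 -1 -1  0 -1  1 -1 -1]
  I: [ 0  0  0  1  0  0  3 -3]
RREF → pivots at {ΔT,f,i} ⇒ r = 3
n=8, r=3 ⇒ 5 dimensionless groups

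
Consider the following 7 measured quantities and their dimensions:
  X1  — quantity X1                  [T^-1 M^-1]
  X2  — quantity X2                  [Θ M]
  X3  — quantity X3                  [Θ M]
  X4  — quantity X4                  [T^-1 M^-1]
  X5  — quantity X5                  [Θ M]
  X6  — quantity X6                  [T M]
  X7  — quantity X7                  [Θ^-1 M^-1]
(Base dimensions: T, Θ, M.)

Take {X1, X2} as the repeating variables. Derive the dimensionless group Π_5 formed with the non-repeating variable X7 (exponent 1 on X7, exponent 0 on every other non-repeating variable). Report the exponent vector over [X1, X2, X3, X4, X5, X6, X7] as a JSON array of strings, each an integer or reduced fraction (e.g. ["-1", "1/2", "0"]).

Dimensional matrix (T×Θ×M by X1×X2×X3×X4×X5×X6×X7):
  T: [-1  0  0 -1  0  1  0]
  Θ: [ 0  1  1  0  1  0 -1]
  M: [-1  1  1 -1  1  1 -1]
Row reduction gives pivot columns X1,X2; rank = 2
Repeat: X1,X2; free: X3,X4,X5,X6,X7
RREF:
  r0: [   1    0    0    1    0   -1    0]
  r1: [   0    1    1    0    1    0   -1]
  r2: [   0    0    0    0    0    0    0]
Fix exponent of X7 at 1, X3 at 0, X4 at 0, X5 at 0, X6 at 0; solve each RREF row for its pivot's exponent:
  r0: exp(X1) + (0)·1 = 0 ⇒ exp(X1) = 0
  r1: exp(X2) + (-1)·1 = 0 ⇒ exp(X2) = 1
Π_5 = X2 · X7

["0", "1", "0", "0", "0", "0", "1"]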